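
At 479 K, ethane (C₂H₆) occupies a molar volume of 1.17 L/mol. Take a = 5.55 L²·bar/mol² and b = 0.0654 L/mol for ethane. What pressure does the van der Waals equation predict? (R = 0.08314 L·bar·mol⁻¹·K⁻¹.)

P = RT/(V_m − b) − a/V_m²
RT/(V_m − b) = (0.08314)(479)/(1.17 − 0.0654) = 39.824/1.1046 = 36.053 bar
a/V_m² = 5.55/(1.17)² = 4.0544 bar
P = 36.053 − 4.0544 = 32.00 bar

P ≈ 32.00 bar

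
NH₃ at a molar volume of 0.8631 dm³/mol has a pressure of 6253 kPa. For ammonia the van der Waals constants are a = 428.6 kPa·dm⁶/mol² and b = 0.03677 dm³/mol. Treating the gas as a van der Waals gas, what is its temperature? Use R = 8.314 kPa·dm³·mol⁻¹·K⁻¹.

T = (P + a/V_m²)(V_m − b)/R
P + a/V_m² = 6253 + 428.6/(0.8631)² = 6828.3 kPa
V_m − b = 0.8631 − 0.03677 = 0.82633 dm³/mol
T = (6828.3)(0.82633)/8.314 = 678.7 K

T ≈ 678.7 K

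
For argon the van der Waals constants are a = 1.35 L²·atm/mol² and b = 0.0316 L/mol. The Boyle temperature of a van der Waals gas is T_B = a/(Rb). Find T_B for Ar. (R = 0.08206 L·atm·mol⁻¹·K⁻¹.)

T_B ≈ 520.6 K

For a van der Waals gas the second virial coefficient B₂ = b − a/(RT) vanishes at T_B = a/(Rb).
T_B = 1.35/(0.08206×0.0316) = 1.35/0.0025931 = 520.6 K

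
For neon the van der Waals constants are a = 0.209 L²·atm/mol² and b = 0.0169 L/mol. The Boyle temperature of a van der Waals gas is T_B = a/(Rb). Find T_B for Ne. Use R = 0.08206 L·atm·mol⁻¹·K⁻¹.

For a van der Waals gas the second virial coefficient B₂ = b − a/(RT) vanishes at T_B = a/(Rb).
T_B = 0.209/(0.08206×0.0169) = 0.209/0.0013868 = 150.7 K

T_B ≈ 150.7 K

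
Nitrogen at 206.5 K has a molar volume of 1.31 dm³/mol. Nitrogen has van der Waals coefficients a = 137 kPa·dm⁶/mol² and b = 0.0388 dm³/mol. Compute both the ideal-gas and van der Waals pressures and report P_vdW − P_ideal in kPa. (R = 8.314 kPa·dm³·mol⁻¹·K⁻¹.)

ΔP ≈ -39.8 kPa

Ideal: P_ideal = RT/V_m = (8.314)(206.5)/1.31 = 1310.57 kPa
vdW: P = RT/(V_m − b) − a/V_m² = 1716.84/1.27120 − 137/1.71610 = 1350.57 − 79.8322 = 1270.74 kPa
ΔP = 1270.74 − 1310.57 = -39.8 kPa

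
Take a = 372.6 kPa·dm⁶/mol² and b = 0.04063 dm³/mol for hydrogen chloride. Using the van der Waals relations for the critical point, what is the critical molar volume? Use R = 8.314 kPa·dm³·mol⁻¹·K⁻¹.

For a van der Waals gas, V_m,c = 3b.
V_m,c = 3×0.04063 = 0.1219 dm³/mol

V_m,c ≈ 0.1219 dm³/mol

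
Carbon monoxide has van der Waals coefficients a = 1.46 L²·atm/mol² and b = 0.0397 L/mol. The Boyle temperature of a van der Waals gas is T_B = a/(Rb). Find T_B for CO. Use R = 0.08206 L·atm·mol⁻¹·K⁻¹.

For a van der Waals gas the second virial coefficient B₂ = b − a/(RT) vanishes at T_B = a/(Rb).
T_B = 1.46/(0.08206×0.0397) = 1.46/0.0032578 = 448.2 K

T_B ≈ 448.2 K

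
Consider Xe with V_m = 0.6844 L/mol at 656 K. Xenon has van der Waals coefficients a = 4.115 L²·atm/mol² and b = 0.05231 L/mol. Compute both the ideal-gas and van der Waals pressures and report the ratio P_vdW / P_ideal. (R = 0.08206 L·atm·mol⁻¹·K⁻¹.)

P_vdW / P_ideal ≈ 0.9711

Ideal: P_ideal = RT/V_m = (0.08206)(656)/0.6844 = 78.6548 atm
vdW: P = RT/(V_m − b) − a/V_m² = 53.8314/0.632090 − 4.115/0.468403 = 85.1641 − 8.78517 = 76.3789 atm
Ratio = 76.3789/78.6548 = 0.9711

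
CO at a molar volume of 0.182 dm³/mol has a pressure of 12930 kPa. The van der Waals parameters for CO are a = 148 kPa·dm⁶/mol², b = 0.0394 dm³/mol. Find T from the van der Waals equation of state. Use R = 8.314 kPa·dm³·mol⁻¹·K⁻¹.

T ≈ 298.4 K

T = (P + a/V_m²)(V_m − b)/R
P + a/V_m² = 12930 + 148/(0.182)² = 17398 kPa
V_m − b = 0.182 − 0.0394 = 0.14260 dm³/mol
T = (17398)(0.14260)/8.314 = 298.4 K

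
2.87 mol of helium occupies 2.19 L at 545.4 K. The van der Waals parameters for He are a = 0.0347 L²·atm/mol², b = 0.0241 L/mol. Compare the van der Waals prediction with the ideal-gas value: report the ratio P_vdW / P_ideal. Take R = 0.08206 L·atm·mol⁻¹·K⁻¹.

P_vdW / P_ideal ≈ 1.032

Ideal: P_ideal = nRT/V = (2.87)(0.08206)(545.4)/2.19 = 58.6522 atm
vdW: P = nRT/(V − nb) − a n²/V² = 128.448/2.12083 − 0.285820/4.79610 = 60.5650 − 0.0595943 = 60.5054 atm
Ratio = 60.5054/58.6522 = 1.032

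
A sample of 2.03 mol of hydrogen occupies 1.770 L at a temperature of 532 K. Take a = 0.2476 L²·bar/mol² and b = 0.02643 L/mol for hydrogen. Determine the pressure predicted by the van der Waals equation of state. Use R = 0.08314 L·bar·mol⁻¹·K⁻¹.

P ≈ 51.99 bar

P = nRT/(V − nb) − a n²/V²
nRT/(V − nb) = (2.03)(0.08314)(532)/(1.770 − 2.03×0.02643) = 89.788/1.7163 = 52.315 bar
a n²/V² = (0.2476)(2.03)²/(1.770)² = 0.32568 bar
P = 52.315 − 0.32568 = 51.99 bar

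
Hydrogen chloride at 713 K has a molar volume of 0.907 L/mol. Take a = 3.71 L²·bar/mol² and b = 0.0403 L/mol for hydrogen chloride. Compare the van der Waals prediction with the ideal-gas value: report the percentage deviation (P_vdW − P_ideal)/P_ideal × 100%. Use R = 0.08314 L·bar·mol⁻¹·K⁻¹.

Ideal: P_ideal = RT/V_m = (0.08314)(713)/0.907 = 65.3570 bar
vdW: P = RT/(V_m − b) − a/V_m² = 59.2788/0.866700 − 3.71/0.822649 = 68.3960 − 4.50982 = 63.8862 bar
% deviation = (63.8862 − 65.3570)/65.3570 × 100% = -2.25%

-2.25 %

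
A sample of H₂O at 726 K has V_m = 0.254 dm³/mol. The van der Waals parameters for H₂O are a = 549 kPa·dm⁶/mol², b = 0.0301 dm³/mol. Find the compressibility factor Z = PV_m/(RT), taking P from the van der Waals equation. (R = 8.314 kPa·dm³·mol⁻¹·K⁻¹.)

Z ≈ 0.7763

P = RT/(V_m − b) − a/V_m² = (8.314)(726)/(0.254 − 0.0301) − 549/(0.254)²
  = 6036.0/0.22390 − 8509.5 = 26958 − 8509.5 = 18449 kPa
Z = PV_m/(RT) = (18449)(0.254)/((8.314)(726)) = 4686.0/6036.0 = 0.7763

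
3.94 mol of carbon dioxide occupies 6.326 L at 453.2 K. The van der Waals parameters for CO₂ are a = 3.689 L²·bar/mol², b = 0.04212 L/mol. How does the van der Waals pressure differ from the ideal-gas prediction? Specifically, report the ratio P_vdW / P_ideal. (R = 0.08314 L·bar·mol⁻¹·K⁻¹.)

Ideal: P_ideal = nRT/V = (3.94)(0.08314)(453.2)/6.326 = 23.4675 bar
vdW: P = nRT/(V − nb) − a n²/V² = 148.455/6.16005 − 57.2666/40.0183 = 24.0996 − 1.43101 = 22.6686 bar
Ratio = 22.6686/23.4675 = 0.9660

P_vdW / P_ideal ≈ 0.9660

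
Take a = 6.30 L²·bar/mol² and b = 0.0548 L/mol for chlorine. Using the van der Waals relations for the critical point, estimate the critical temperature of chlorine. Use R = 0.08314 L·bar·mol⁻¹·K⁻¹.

T_c ≈ 409.7 K

For a van der Waals gas, T_c = 8a/(27Rb).
T_c = 8×6.30/(27×0.08314×0.0548) = 50.400/0.12301 = 409.7 K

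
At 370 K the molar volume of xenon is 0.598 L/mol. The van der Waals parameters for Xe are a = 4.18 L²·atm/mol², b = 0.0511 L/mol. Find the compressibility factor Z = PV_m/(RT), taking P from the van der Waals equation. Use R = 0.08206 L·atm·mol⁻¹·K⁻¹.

Z ≈ 0.8632

P = RT/(V_m − b) − a/V_m² = (0.08206)(370)/(0.598 − 0.0511) − 4.18/(0.598)²
  = 30.362/0.54690 − 11.689 = 55.517 − 11.689 = 43.828 atm
Z = PV_m/(RT) = (43.828)(0.598)/((0.08206)(370)) = 26.209/30.362 = 0.8632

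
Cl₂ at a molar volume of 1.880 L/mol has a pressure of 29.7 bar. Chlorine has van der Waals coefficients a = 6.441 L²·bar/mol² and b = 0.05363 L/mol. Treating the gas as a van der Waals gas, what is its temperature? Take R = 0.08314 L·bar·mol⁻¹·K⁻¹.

T = (P + a/V_m²)(V_m − b)/R
P + a/V_m² = 29.7 + 6.441/(1.880)² = 31.522 bar
V_m − b = 1.880 − 0.05363 = 1.8264 L/mol
T = (31.522)(1.8264)/0.08314 = 692.5 K

T ≈ 692.5 K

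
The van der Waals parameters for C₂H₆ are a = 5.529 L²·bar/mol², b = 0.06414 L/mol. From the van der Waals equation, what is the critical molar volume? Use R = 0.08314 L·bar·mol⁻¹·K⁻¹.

For a van der Waals gas, V_m,c = 3b.
V_m,c = 3×0.06414 = 0.1924 L/mol

V_m,c ≈ 0.1924 L/mol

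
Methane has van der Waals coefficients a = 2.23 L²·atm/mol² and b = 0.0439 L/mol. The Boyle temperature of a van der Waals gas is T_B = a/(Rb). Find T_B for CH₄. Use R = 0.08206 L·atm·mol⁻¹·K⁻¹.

T_B ≈ 619.0 K

For a van der Waals gas the second virial coefficient B₂ = b − a/(RT) vanishes at T_B = a/(Rb).
T_B = 2.23/(0.08206×0.0439) = 2.23/0.0036024 = 619.0 K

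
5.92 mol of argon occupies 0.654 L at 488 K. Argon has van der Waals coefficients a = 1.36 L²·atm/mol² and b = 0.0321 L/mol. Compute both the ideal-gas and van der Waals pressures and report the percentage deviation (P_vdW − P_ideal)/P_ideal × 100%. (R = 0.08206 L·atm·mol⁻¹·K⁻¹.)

10.22 %

Ideal: P_ideal = nRT/V = (5.92)(0.08206)(488)/0.654 = 362.489 atm
vdW: P = nRT/(V − nb) − a n²/V² = 237.068/0.463968 − 47.6631/0.427716 = 510.958 − 111.436 = 399.522 atm
% deviation = (399.522 − 362.489)/362.489 × 100% = 10.22%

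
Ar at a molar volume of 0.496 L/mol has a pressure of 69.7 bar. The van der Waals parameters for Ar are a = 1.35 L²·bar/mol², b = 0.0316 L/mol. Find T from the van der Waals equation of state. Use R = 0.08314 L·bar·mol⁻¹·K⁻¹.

T ≈ 420.0 K

T = (P + a/V_m²)(V_m − b)/R
P + a/V_m² = 69.7 + 1.35/(0.496)² = 75.187 bar
V_m − b = 0.496 − 0.0316 = 0.46440 L/mol
T = (75.187)(0.46440)/0.08314 = 420.0 K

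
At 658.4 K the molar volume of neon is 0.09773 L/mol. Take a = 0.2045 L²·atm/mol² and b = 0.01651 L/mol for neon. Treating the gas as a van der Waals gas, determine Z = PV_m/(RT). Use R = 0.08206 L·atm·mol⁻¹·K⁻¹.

P = RT/(V_m − b) − a/V_m² = (0.08206)(658.4)/(0.09773 − 0.01651) − 0.2045/(0.09773)²
  = 54.028/0.081220 − 21.411 = 665.21 − 21.411 = 643.80 atm
Z = PV_m/(RT) = (643.80)(0.09773)/((0.08206)(658.4)) = 62.919/54.028 = 1.165

Z ≈ 1.165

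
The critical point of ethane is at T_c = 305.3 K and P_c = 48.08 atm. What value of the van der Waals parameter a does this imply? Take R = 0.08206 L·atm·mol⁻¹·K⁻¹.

From T_c = 8a/(27Rb) and P_c = a/(27b²): a = 27 R² T_c²/(64 P_c).
a = 27×(0.08206)²×(305.3)²/(64×48.08) = 16947/3077.1 = 5.507 L²·atm/mol²

a ≈ 5.507 L²·atm/mol²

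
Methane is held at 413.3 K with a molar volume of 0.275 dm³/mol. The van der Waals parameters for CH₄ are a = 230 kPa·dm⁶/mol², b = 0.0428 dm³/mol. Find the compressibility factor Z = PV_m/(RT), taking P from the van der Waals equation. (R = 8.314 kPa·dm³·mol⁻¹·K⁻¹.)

Z ≈ 0.9409

P = RT/(V_m − b) − a/V_m² = (8.314)(413.3)/(0.275 − 0.0428) − 230/(0.275)²
  = 3436.2/0.23220 − 3041.3 = 14798 − 3041.3 = 11757 kPa
Z = PV_m/(RT) = (11757)(0.275)/((8.314)(413.3)) = 3233.2/3436.2 = 0.9409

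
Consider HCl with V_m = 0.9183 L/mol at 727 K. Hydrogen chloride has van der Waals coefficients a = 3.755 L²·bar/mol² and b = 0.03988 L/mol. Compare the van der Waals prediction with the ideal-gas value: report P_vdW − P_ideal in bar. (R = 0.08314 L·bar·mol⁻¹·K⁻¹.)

Ideal: P_ideal = RT/V_m = (0.08314)(727)/0.9183 = 65.8203 bar
vdW: P = RT/(V_m − b) − a/V_m² = 60.4428/0.878420 − 3.755/0.843275 = 68.8085 − 4.45288 = 64.3556 bar
ΔP = 64.3556 − 65.8203 = -1.465 bar

ΔP ≈ -1.465 bar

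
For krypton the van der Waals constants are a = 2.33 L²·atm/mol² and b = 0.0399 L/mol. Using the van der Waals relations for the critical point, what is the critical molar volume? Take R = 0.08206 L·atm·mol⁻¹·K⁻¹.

For a van der Waals gas, V_m,c = 3b.
V_m,c = 3×0.0399 = 0.1197 L/mol

V_m,c ≈ 0.1197 L/mol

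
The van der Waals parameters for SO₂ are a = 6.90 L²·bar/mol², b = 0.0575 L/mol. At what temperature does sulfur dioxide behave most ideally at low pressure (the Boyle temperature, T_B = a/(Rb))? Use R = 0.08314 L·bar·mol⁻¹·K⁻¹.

For a van der Waals gas the second virial coefficient B₂ = b − a/(RT) vanishes at T_B = a/(Rb).
T_B = 6.90/(0.08314×0.0575) = 6.90/0.0047806 = 1443 K

T_B ≈ 1443 K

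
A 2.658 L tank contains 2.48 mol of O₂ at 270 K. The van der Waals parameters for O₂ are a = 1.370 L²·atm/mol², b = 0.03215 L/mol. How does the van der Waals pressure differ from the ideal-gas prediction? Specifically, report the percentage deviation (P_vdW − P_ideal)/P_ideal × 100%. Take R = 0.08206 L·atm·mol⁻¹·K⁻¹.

-2.68 %

Ideal: P_ideal = nRT/V = (2.48)(0.08206)(270)/2.658 = 20.6725 atm
vdW: P = nRT/(V − nb) − a n²/V² = 54.9474/2.57827 − 8.42605/7.06496 = 21.3117 − 1.19265 = 20.1191 atm
% deviation = (20.1191 − 20.6725)/20.6725 × 100% = -2.68%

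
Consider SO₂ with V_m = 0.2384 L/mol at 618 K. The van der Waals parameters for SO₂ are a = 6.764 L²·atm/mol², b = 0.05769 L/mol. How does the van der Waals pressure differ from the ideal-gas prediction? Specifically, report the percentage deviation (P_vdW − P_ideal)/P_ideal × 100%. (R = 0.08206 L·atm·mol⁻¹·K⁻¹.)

-24.02 %

Ideal: P_ideal = RT/V_m = (0.08206)(618)/0.2384 = 212.723 atm
vdW: P = RT/(V_m − b) − a/V_m² = 50.7131/0.180710 − 6.764/0.0568346 = 280.633 − 119.012 = 161.621 atm
% deviation = (161.621 − 212.723)/212.723 × 100% = -24.02%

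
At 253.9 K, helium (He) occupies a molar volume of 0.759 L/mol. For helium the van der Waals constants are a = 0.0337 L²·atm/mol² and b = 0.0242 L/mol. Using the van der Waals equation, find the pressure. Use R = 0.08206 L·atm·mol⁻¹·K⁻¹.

P = RT/(V_m − b) − a/V_m²
RT/(V_m − b) = (0.08206)(253.9)/(0.759 − 0.0242) = 20.835/0.73480 = 28.355 atm
a/V_m² = 0.0337/(0.759)² = 0.058499 atm
P = 28.355 − 0.058499 = 28.30 atm

P ≈ 28.30 atm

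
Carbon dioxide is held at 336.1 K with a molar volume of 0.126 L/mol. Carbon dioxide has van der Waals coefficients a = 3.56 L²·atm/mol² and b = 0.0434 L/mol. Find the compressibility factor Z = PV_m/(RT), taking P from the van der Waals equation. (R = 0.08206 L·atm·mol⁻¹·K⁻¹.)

P = RT/(V_m − b) − a/V_m² = (0.08206)(336.1)/(0.126 − 0.0434) − 3.56/(0.126)²
  = 27.580/0.082600 − 224.24 = 333.90 − 224.24 = 109.66 atm
Z = PV_m/(RT) = (109.66)(0.126)/((0.08206)(336.1)) = 13.817/27.580 = 0.5010

Z ≈ 0.5010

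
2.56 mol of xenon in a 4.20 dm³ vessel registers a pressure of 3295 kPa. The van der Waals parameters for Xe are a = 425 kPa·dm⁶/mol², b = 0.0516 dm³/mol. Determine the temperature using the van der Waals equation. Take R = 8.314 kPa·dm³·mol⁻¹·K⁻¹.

T ≈ 659.9 K

T = (P + a n²/V²)(V − nb)/(nR)
P + a n²/V² = 3295 + (425)(2.56)²/(4.20)² = 3452.9 kPa
V − nb = 4.20 − (2.56)(0.0516) = 4.0679 dm³
T = (3452.9)(4.0679)/((2.56)(8.314)) = 659.9 K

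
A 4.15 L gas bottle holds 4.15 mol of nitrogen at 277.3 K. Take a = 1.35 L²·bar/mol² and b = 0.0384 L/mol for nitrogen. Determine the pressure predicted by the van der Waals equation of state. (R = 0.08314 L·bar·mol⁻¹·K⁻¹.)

P ≈ 22.63 bar

P = nRT/(V − nb) − a n²/V²
nRT/(V − nb) = (4.15)(0.08314)(277.3)/(4.15 − 4.15×0.0384) = 95.677/3.9906 = 23.976 bar
a n²/V² = (1.35)(4.15)²/(4.15)² = 1.3500 bar
P = 23.976 − 1.3500 = 22.63 bar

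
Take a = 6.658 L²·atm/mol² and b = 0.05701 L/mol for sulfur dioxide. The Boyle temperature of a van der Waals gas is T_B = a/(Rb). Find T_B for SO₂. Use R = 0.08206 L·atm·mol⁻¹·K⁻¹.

For a van der Waals gas the second virial coefficient B₂ = b − a/(RT) vanishes at T_B = a/(Rb).
T_B = 6.658/(0.08206×0.05701) = 6.658/0.0046782 = 1423 K

T_B ≈ 1423 K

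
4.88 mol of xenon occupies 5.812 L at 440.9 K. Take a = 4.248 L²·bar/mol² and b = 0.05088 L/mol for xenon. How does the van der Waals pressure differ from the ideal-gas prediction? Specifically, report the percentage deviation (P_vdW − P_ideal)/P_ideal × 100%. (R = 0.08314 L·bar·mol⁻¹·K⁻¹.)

Ideal: P_ideal = nRT/V = (4.88)(0.08314)(440.9)/5.812 = 30.7783 bar
vdW: P = nRT/(V − nb) − a n²/V² = 178.883/5.56371 − 101.164/33.7793 = 32.1517 − 2.99485 = 29.1569 bar
% deviation = (29.1569 − 30.7783)/30.7783 × 100% = -5.27%

-5.27 %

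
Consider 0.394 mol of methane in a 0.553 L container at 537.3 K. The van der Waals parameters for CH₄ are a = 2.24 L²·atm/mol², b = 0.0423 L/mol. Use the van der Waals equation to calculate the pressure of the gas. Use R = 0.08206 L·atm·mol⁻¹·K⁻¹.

P ≈ 31.25 atm

P = nRT/(V − nb) − a n²/V²
nRT/(V − nb) = (0.394)(0.08206)(537.3)/(0.553 − 0.394×0.0423) = 17.372/0.53633 = 32.391 atm
a n²/V² = (2.24)(0.394)²/(0.553)² = 1.1371 atm
P = 32.391 − 1.1371 = 31.25 atm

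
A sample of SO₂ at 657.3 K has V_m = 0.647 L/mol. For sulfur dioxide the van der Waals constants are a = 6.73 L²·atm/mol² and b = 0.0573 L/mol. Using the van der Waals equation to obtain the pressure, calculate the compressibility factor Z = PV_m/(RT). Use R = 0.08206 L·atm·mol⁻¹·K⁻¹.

P = RT/(V_m − b) − a/V_m² = (0.08206)(657.3)/(0.647 − 0.0573) − 6.73/(0.647)²
  = 53.938/0.58970 − 16.077 = 91.467 − 16.077 = 75.390 atm
Z = PV_m/(RT) = (75.390)(0.647)/((0.08206)(657.3)) = 48.777/53.938 = 0.9043

Z ≈ 0.9043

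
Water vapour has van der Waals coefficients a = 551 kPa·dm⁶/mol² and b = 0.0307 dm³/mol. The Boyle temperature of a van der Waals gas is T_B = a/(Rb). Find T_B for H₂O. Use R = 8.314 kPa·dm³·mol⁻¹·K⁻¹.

For a van der Waals gas the second virial coefficient B₂ = b − a/(RT) vanishes at T_B = a/(Rb).
T_B = 551/(8.314×0.0307) = 551/0.25524 = 2159 K

T_B ≈ 2159 K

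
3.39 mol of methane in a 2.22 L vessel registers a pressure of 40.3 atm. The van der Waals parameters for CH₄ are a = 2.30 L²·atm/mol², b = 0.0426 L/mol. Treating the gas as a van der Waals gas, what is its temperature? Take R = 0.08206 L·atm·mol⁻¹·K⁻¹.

T = (P + a n²/V²)(V − nb)/(nR)
P + a n²/V² = 40.3 + (2.30)(3.39)²/(2.22)² = 45.663 atm
V − nb = 2.22 − (3.39)(0.0426) = 2.0756 L
T = (45.663)(2.0756)/((3.39)(0.08206)) = 340.7 K

T ≈ 340.7 K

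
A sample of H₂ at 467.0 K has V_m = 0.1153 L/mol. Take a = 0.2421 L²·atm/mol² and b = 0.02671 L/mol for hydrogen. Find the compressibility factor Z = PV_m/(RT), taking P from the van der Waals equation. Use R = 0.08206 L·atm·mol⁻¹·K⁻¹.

Z ≈ 1.247

P = RT/(V_m − b) − a/V_m² = (0.08206)(467.0)/(0.1153 − 0.02671) − 0.2421/(0.1153)²
  = 38.322/0.088590 − 18.211 = 432.58 − 18.211 = 414.37 atm
Z = PV_m/(RT) = (414.37)(0.1153)/((0.08206)(467.0)) = 47.777/38.322 = 1.247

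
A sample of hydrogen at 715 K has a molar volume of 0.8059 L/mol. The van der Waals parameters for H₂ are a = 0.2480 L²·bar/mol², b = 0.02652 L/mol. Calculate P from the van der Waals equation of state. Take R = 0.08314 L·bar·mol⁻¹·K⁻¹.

P ≈ 75.89 bar

P = RT/(V_m − b) − a/V_m²
RT/(V_m − b) = (0.08314)(715)/(0.8059 − 0.02652) = 59.445/0.77938 = 76.272 bar
a/V_m² = 0.2480/(0.8059)² = 0.38185 bar
P = 76.272 − 0.38185 = 75.89 bar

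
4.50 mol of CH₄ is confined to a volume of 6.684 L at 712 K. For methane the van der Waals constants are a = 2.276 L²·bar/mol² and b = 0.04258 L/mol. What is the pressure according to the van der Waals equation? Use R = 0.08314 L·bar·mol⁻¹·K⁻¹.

P = nRT/(V − nb) − a n²/V²
nRT/(V − nb) = (4.50)(0.08314)(712)/(6.684 − 4.50×0.04258) = 266.38/6.4924 = 41.030 bar
a n²/V² = (2.276)(4.50)²/(6.684)² = 1.0316 bar
P = 41.030 − 1.0316 = 40.00 bar

P ≈ 40.00 bar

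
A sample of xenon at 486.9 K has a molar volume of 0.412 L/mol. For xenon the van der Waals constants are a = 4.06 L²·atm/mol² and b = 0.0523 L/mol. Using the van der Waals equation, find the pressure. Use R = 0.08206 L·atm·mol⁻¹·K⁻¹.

P ≈ 87.16 atm

P = RT/(V_m − b) − a/V_m²
RT/(V_m − b) = (0.08206)(486.9)/(0.412 − 0.0523) = 39.955/0.35970 = 111.08 atm
a/V_m² = 4.06/(0.412)² = 23.918 atm
P = 111.08 − 23.918 = 87.16 atm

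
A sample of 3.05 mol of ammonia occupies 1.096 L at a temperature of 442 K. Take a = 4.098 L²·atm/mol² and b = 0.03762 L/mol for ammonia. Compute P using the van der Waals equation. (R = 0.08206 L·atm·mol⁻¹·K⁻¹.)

P ≈ 81.00 atm

P = nRT/(V − nb) − a n²/V²
nRT/(V − nb) = (3.05)(0.08206)(442)/(1.096 − 3.05×0.03762) = 110.63/0.98126 = 112.74 atm
a n²/V² = (4.098)(3.05)²/(1.096)² = 31.736 atm
P = 112.74 − 31.736 = 81.00 atm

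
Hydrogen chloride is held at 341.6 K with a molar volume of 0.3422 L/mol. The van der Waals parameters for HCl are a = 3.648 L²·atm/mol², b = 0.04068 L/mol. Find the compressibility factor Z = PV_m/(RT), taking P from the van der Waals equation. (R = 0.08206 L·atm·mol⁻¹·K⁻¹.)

Z ≈ 0.7546

P = RT/(V_m − b) − a/V_m² = (0.08206)(341.6)/(0.3422 − 0.04068) − 3.648/(0.3422)²
  = 28.032/0.30152 − 31.153 = 92.969 − 31.153 = 61.816 atm
Z = PV_m/(RT) = (61.816)(0.3422)/((0.08206)(341.6)) = 21.153/28.032 = 0.7546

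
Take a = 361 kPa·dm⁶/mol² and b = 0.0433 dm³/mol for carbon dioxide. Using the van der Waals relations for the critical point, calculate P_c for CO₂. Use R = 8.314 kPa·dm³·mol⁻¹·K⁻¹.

For a van der Waals gas, P_c = a/(27b²).
P_c = 361/(27×(0.0433)²) = 361/0.050622 = 7131 kPa

P_c ≈ 7131 kPa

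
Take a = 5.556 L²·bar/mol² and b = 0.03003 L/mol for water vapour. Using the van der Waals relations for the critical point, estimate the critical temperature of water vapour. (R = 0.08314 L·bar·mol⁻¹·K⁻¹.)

For a van der Waals gas, T_c = 8a/(27Rb).
T_c = 8×5.556/(27×0.08314×0.03003) = 44.448/0.067411 = 659.4 K

T_c ≈ 659.4 K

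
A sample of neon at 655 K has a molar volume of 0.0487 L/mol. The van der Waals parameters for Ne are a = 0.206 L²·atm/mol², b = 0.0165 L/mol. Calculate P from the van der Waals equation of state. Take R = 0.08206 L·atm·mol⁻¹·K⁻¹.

P = RT/(V_m − b) − a/V_m²
RT/(V_m − b) = (0.08206)(655)/(0.0487 − 0.0165) = 53.749/0.032200 = 1669.2 atm
a/V_m² = 0.206/(0.0487)² = 86.858 atm
P = 1669.2 − 86.858 = 1582 atm

P ≈ 1582 atm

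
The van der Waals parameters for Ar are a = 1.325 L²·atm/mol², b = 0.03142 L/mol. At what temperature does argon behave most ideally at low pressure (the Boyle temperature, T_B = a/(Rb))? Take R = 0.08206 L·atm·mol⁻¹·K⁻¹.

T_B ≈ 513.9 K

For a van der Waals gas the second virial coefficient B₂ = b − a/(RT) vanishes at T_B = a/(Rb).
T_B = 1.325/(0.08206×0.03142) = 1.325/0.0025783 = 513.9 K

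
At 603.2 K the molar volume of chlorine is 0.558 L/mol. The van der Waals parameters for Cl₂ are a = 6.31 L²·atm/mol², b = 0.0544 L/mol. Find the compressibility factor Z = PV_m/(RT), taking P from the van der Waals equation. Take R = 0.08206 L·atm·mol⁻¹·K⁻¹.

P = RT/(V_m − b) − a/V_m² = (0.08206)(603.2)/(0.558 − 0.0544) − 6.31/(0.558)²
  = 49.499/0.50360 − 20.266 = 98.290 − 20.266 = 78.024 atm
Z = PV_m/(RT) = (78.024)(0.558)/((0.08206)(603.2)) = 43.537/49.499 = 0.8796

Z ≈ 0.8796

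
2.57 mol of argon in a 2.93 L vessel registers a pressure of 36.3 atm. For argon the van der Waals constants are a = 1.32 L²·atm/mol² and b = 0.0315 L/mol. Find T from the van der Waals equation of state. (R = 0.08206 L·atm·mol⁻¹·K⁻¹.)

T = (P + a n²/V²)(V − nb)/(nR)
P + a n²/V² = 36.3 + (1.32)(2.57)²/(2.93)² = 37.316 atm
V − nb = 2.93 − (2.57)(0.0315) = 2.8490 L
T = (37.316)(2.8490)/((2.57)(0.08206)) = 504.1 K

T ≈ 504.1 K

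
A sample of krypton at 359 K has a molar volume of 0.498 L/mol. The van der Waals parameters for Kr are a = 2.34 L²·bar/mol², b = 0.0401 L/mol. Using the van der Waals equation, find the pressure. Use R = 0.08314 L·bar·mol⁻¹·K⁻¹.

P ≈ 55.75 bar

P = RT/(V_m − b) − a/V_m²
RT/(V_m − b) = (0.08314)(359)/(0.498 − 0.0401) = 29.847/0.45790 = 65.182 bar
a/V_m² = 2.34/(0.498)² = 9.4353 bar
P = 65.182 − 9.4353 = 55.75 bar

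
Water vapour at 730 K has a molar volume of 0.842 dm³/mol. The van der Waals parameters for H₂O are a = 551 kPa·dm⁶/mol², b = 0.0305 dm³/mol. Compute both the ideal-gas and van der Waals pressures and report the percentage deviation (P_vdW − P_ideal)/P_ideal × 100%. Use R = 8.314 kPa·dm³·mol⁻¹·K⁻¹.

-7.02 %

Ideal: P_ideal = RT/V_m = (8.314)(730)/0.842 = 7208.10 kPa
vdW: P = RT/(V_m − b) − a/V_m² = 6069.22/0.811500 − 551/0.708964 = 7479.01 − 777.190 = 6701.82 kPa
% deviation = (6701.82 − 7208.10)/7208.10 × 100% = -7.02%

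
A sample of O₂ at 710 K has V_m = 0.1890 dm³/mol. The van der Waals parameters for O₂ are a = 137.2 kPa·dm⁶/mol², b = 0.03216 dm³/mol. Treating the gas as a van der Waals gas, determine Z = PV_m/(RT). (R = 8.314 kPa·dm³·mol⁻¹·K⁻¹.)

P = RT/(V_m − b) − a/V_m² = (8.314)(710)/(0.1890 − 0.03216) − 137.2/(0.1890)²
  = 5902.9/0.15684 − 3840.9 = 37636 − 3840.9 = 33795 kPa
Z = PV_m/(RT) = (33795)(0.1890)/((8.314)(710)) = 6387.3/5902.9 = 1.082

Z ≈ 1.082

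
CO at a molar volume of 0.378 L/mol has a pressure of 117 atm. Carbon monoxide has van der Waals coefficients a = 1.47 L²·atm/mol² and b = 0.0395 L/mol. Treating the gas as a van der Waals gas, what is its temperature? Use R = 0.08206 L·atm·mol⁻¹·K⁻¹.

T = (P + a/V_m²)(V_m − b)/R
P + a/V_m² = 117 + 1.47/(0.378)² = 127.29 atm
V_m − b = 0.378 − 0.0395 = 0.33850 L/mol
T = (127.29)(0.33850)/0.08206 = 525.1 K

T ≈ 525.1 K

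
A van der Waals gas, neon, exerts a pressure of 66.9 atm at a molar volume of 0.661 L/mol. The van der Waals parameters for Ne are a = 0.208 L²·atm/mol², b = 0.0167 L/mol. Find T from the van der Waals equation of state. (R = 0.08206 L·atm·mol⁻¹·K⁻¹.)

T = (P + a/V_m²)(V_m − b)/R
P + a/V_m² = 66.9 + 0.208/(0.661)² = 67.376 atm
V_m − b = 0.661 − 0.0167 = 0.64430 L/mol
T = (67.376)(0.64430)/0.08206 = 529.0 K

T ≈ 529.0 K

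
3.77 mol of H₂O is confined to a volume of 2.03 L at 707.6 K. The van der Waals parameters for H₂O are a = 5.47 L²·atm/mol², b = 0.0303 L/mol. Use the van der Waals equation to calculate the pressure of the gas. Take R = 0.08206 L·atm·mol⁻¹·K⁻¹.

P ≈ 95.40 atm

P = nRT/(V − nb) − a n²/V²
nRT/(V − nb) = (3.77)(0.08206)(707.6)/(2.03 − 3.77×0.0303) = 218.91/1.9158 = 114.27 atm
a n²/V² = (5.47)(3.77)²/(2.03)² = 18.866 atm
P = 114.27 − 18.866 = 95.40 atm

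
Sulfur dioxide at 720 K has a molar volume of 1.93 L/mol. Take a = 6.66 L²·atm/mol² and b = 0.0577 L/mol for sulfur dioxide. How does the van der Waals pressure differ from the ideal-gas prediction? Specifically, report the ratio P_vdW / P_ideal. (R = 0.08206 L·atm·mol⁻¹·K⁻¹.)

Ideal: P_ideal = RT/V_m = (0.08206)(720)/1.93 = 30.6131 atm
vdW: P = RT/(V_m − b) − a/V_m² = 59.0832/1.87230 − 6.66/3.72490 = 31.5565 − 1.78797 = 29.7685 atm
Ratio = 29.7685/30.6131 = 0.9724

P_vdW / P_ideal ≈ 0.9724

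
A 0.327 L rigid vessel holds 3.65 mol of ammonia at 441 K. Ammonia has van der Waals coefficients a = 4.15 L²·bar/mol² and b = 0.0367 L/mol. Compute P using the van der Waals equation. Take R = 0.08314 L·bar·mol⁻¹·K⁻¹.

P = nRT/(V − nb) − a n²/V²
nRT/(V − nb) = (3.65)(0.08314)(441)/(0.327 − 3.65×0.0367) = 133.83/0.19305 = 693.24 bar
a n²/V² = (4.15)(3.65)²/(0.327)² = 517.06 bar
P = 693.24 − 517.06 = 176.2 bar

P ≈ 176.2 bar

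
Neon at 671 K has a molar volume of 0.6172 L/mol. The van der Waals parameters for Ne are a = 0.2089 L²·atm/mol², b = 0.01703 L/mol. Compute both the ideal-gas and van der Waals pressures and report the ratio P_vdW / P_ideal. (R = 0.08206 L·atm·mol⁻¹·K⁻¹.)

P_vdW / P_ideal ≈ 1.022

Ideal: P_ideal = RT/V_m = (0.08206)(671)/0.6172 = 89.2130 atm
vdW: P = RT/(V_m − b) − a/V_m² = 55.0623/0.600170 − 0.2089/0.380936 = 91.7445 − 0.548386 = 91.1961 atm
Ratio = 91.1961/89.2130 = 1.022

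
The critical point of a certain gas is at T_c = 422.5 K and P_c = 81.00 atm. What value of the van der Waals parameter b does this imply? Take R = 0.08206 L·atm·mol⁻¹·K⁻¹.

b ≈ 0.05350 L/mol

From T_c = 8a/(27Rb) and P_c = a/(27b²): b = R T_c/(8 P_c).
b = (0.08206)(422.5)/(8×81.00) = 34.670/648.00 = 0.05350 L/mol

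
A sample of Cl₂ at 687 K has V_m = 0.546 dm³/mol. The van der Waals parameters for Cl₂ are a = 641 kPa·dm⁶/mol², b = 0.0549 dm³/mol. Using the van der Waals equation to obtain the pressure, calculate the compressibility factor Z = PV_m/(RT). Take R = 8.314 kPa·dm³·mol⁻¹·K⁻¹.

P = RT/(V_m − b) − a/V_m² = (8.314)(687)/(0.546 − 0.0549) − 641/(0.546)²
  = 5711.7/0.49110 − 2150.2 = 11630 − 2150.2 = 9480 kPa
Z = PV_m/(RT) = (9480)(0.546)/((8.314)(687)) = 5176.1/5711.7 = 0.9062

Z ≈ 0.9062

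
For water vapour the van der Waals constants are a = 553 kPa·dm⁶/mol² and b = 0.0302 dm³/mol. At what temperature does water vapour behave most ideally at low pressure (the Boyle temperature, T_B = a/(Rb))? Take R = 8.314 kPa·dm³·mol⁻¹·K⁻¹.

T_B ≈ 2202 K

For a van der Waals gas the second virial coefficient B₂ = b − a/(RT) vanishes at T_B = a/(Rb).
T_B = 553/(8.314×0.0302) = 553/0.25108 = 2202 K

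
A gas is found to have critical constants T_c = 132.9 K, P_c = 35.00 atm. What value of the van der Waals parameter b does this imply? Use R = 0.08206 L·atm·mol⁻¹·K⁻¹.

b ≈ 0.03895 L/mol

From T_c = 8a/(27Rb) and P_c = a/(27b²): b = R T_c/(8 P_c).
b = (0.08206)(132.9)/(8×35.00) = 10.906/280.00 = 0.03895 L/mol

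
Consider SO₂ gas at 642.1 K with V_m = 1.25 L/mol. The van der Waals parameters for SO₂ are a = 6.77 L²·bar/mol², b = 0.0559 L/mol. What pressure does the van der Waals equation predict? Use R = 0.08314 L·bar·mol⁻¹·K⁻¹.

P ≈ 40.37 bar

P = RT/(V_m − b) − a/V_m²
RT/(V_m − b) = (0.08314)(642.1)/(1.25 − 0.0559) = 53.384/1.1941 = 44.706 bar
a/V_m² = 6.77/(1.25)² = 4.3328 bar
P = 44.706 − 4.3328 = 40.37 bar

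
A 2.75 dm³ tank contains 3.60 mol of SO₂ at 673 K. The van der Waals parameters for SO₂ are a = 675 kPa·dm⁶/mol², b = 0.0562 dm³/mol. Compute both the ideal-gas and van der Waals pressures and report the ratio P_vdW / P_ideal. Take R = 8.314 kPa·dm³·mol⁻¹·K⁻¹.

Ideal: P_ideal = nRT/V = (3.60)(8.314)(673)/2.75 = 7324.79 kPa
vdW: P = nRT/(V − nb) − a n²/V² = 20143.2/2.54768 − 8748.00/7.56250 = 7906.49 − 1156.76 = 6749.73 kPa
Ratio = 6749.73/7324.79 = 0.9215

P_vdW / P_ideal ≈ 0.9215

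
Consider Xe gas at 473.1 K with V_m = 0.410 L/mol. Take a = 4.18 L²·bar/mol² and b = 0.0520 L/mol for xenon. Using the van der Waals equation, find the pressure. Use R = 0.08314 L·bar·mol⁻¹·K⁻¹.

P = RT/(V_m − b) − a/V_m²
RT/(V_m − b) = (0.08314)(473.1)/(0.410 − 0.0520) = 39.334/0.35800 = 109.87 bar
a/V_m² = 4.18/(0.410)² = 24.866 bar
P = 109.87 − 24.866 = 85.00 bar

P ≈ 85.00 bar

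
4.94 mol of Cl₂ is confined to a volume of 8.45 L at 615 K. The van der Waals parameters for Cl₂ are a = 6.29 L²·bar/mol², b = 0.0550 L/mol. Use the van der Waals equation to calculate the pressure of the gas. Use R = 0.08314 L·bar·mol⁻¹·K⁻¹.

P = nRT/(V − nb) − a n²/V²
nRT/(V − nb) = (4.94)(0.08314)(615)/(8.45 − 4.94×0.0550) = 252.59/8.1783 = 30.885 bar
a n²/V² = (6.29)(4.94)²/(8.45)² = 2.1498 bar
P = 30.885 − 2.1498 = 28.74 bar

P ≈ 28.74 bar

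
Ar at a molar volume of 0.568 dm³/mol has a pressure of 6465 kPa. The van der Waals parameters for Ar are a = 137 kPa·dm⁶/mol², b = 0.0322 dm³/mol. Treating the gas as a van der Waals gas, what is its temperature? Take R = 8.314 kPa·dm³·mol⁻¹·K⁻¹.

T ≈ 444.0 K

T = (P + a/V_m²)(V_m − b)/R
P + a/V_m² = 6465 + 137/(0.568)² = 6889.6 kPa
V_m − b = 0.568 − 0.0322 = 0.53580 dm³/mol
T = (6889.6)(0.53580)/8.314 = 444.0 K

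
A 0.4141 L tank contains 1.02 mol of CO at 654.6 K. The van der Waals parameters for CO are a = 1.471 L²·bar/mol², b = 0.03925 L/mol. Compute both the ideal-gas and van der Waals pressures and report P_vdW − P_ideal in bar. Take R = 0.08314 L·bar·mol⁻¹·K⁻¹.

Ideal: P_ideal = nRT/V = (1.02)(0.08314)(654.6)/0.4141 = 134.054 bar
vdW: P = nRT/(V − nb) − a n²/V² = 55.5119/0.374065 − 1.53043/0.171479 = 148.402 − 8.92488 = 139.477 bar
ΔP = 139.477 − 134.054 = 5.42 bar

ΔP ≈ 5.42 bar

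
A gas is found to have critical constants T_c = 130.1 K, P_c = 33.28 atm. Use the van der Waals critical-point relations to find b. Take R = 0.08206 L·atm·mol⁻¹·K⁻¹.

b ≈ 0.04010 L/mol

From T_c = 8a/(27Rb) and P_c = a/(27b²): b = R T_c/(8 P_c).
b = (0.08206)(130.1)/(8×33.28) = 10.676/266.24 = 0.04010 L/mol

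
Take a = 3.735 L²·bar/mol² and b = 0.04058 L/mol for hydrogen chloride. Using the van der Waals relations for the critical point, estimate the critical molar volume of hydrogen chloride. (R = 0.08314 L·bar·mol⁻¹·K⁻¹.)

For a van der Waals gas, V_m,c = 3b.
V_m,c = 3×0.04058 = 0.1217 L/mol

V_m,c ≈ 0.1217 L/mol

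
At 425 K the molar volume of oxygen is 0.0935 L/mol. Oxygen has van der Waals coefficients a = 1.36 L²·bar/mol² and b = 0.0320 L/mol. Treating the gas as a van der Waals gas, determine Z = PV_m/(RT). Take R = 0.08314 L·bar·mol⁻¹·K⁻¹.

P = RT/(V_m − b) − a/V_m² = (0.08314)(425)/(0.0935 − 0.0320) − 1.36/(0.0935)²
  = 35.335/0.061500 − 155.57 = 574.55 − 155.57 = 418.98 bar
Z = PV_m/(RT) = (418.98)(0.0935)/((0.08314)(425)) = 39.175/35.335 = 1.109

Z ≈ 1.109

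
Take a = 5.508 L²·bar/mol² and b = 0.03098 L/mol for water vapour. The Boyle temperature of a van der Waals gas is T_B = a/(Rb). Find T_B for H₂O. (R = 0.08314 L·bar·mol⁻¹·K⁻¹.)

T_B ≈ 2138 K

For a van der Waals gas the second virial coefficient B₂ = b − a/(RT) vanishes at T_B = a/(Rb).
T_B = 5.508/(0.08314×0.03098) = 5.508/0.0025757 = 2138 K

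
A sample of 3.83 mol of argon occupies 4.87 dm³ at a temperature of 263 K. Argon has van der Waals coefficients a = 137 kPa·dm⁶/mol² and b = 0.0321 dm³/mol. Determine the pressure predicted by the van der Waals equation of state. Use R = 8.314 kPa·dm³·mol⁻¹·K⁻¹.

P ≈ 1679 kPa

P = nRT/(V − nb) − a n²/V²
nRT/(V − nb) = (3.83)(8.314)(263)/(4.87 − 3.83×0.0321) = 8374.6/4.7471 = 1764.2 kPa
a n²/V² = (137)(3.83)²/(4.87)² = 84.734 kPa
P = 1764.2 − 84.734 = 1679 kPa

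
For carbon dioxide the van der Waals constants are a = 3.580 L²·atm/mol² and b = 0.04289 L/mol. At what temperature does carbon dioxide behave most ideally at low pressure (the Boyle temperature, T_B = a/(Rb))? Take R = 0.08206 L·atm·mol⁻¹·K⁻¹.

For a van der Waals gas the second virial coefficient B₂ = b − a/(RT) vanishes at T_B = a/(Rb).
T_B = 3.580/(0.08206×0.04289) = 3.580/0.0035196 = 1017 K

T_B ≈ 1017 K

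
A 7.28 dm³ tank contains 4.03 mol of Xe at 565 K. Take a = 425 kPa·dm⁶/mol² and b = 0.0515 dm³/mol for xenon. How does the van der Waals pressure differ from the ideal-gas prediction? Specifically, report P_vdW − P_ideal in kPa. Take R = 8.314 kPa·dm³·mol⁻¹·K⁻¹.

Ideal: P_ideal = nRT/V = (4.03)(8.314)(565)/7.28 = 2600.35 kPa
vdW: P = nRT/(V − nb) − a n²/V² = 18930.6/7.07246 − 6902.38/52.9984 = 2676.66 − 130.238 = 2546.42 kPa
ΔP = 2546.42 − 2600.35 = -53.9 kPa

ΔP ≈ -53.9 kPa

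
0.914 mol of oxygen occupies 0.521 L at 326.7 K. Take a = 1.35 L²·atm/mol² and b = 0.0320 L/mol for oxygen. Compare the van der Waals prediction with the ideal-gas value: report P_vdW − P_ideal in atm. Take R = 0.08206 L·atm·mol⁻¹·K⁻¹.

Ideal: P_ideal = nRT/V = (0.914)(0.08206)(326.7)/0.521 = 47.0315 atm
vdW: P = nRT/(V − nb) − a n²/V² = 24.5034/0.491752 − 1.12778/0.271441 = 49.8288 − 4.15479 = 45.6740 atm
ΔP = 45.6740 − 47.0315 = -1.358 atm

ΔP ≈ -1.358 atm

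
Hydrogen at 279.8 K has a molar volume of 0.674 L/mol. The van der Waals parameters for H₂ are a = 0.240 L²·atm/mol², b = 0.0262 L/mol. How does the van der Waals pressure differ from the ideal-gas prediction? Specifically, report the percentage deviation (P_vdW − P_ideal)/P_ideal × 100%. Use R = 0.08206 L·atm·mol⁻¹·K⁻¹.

2.49 %

Ideal: P_ideal = RT/V_m = (0.08206)(279.8)/0.674 = 34.0659 atm
vdW: P = RT/(V_m − b) − a/V_m² = 22.9604/0.647800 − 0.240/0.454276 = 35.4437 − 0.528313 = 34.9154 atm
% deviation = (34.9154 − 34.0659)/34.0659 × 100% = 2.49%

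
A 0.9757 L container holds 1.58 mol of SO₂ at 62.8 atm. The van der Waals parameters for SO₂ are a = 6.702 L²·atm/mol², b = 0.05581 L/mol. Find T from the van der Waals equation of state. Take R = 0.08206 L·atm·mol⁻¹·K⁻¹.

T = (P + a n²/V²)(V − nb)/(nR)
P + a n²/V² = 62.8 + (6.702)(1.58)²/(0.9757)² = 80.375 atm
V − nb = 0.9757 − (1.58)(0.05581) = 0.88752 L
T = (80.375)(0.88752)/((1.58)(0.08206)) = 550.2 K

T ≈ 550.2 K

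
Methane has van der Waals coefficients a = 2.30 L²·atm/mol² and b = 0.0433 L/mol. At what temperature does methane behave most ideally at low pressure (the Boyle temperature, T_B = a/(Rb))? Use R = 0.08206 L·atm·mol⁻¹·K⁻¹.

For a van der Waals gas the second virial coefficient B₂ = b − a/(RT) vanishes at T_B = a/(Rb).
T_B = 2.30/(0.08206×0.0433) = 2.30/0.0035532 = 647.3 K

T_B ≈ 647.3 K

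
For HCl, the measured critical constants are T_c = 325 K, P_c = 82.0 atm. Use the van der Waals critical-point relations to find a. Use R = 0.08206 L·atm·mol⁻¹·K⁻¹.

a ≈ 3.659 L²·atm/mol²

From T_c = 8a/(27Rb) and P_c = a/(27b²): a = 27 R² T_c²/(64 P_c).
a = 27×(0.08206)²×(325)²/(64×82.0) = 19204/5248.0 = 3.659 L²·atm/mol²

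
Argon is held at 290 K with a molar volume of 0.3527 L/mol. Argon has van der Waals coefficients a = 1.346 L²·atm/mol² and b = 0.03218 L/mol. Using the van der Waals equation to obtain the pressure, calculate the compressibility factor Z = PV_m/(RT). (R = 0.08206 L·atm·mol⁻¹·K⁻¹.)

Z ≈ 0.9400

P = RT/(V_m − b) − a/V_m² = (0.08206)(290)/(0.3527 − 0.03218) − 1.346/(0.3527)²
  = 23.797/0.32052 − 10.820 = 74.245 − 10.820 = 63.425 atm
Z = PV_m/(RT) = (63.425)(0.3527)/((0.08206)(290)) = 22.370/23.797 = 0.9400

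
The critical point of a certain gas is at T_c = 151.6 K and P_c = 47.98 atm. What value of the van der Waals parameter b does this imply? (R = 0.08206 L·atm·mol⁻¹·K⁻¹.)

From T_c = 8a/(27Rb) and P_c = a/(27b²): b = R T_c/(8 P_c).
b = (0.08206)(151.6)/(8×47.98) = 12.440/383.84 = 0.03241 L/mol

b ≈ 0.03241 L/mol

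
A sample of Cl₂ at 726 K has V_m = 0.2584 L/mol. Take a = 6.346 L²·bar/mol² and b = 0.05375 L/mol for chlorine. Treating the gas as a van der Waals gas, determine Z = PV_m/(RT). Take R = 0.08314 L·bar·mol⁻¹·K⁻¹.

Z ≈ 0.8558

P = RT/(V_m − b) − a/V_m² = (0.08314)(726)/(0.2584 − 0.05375) − 6.346/(0.2584)²
  = 60.360/0.20465 − 95.042 = 294.94 − 95.042 = 199.90 bar
Z = PV_m/(RT) = (199.90)(0.2584)/((0.08314)(726)) = 51.654/60.360 = 0.8558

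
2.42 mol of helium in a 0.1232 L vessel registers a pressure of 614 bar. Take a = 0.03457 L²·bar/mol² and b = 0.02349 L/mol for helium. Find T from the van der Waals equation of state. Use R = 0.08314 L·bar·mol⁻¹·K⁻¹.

T ≈ 206.9 K

T = (P + a n²/V²)(V − nb)/(nR)
P + a n²/V² = 614 + (0.03457)(2.42)²/(0.1232)² = 627.34 bar
V − nb = 0.1232 − (2.42)(0.02349) = 0.066354 L
T = (627.34)(0.066354)/((2.42)(0.08314)) = 206.9 K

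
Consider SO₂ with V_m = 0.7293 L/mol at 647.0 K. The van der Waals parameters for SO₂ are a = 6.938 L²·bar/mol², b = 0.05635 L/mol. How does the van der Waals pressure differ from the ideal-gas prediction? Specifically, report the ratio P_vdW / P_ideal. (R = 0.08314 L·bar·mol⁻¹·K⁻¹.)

Ideal: P_ideal = RT/V_m = (0.08314)(647.0)/0.7293 = 73.7578 bar
vdW: P = RT/(V_m − b) − a/V_m² = 53.7916/0.672950 − 6.938/0.531878 = 79.9340 − 13.0443 = 66.8897 bar
Ratio = 66.8897/73.7578 = 0.9069

P_vdW / P_ideal ≈ 0.9069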